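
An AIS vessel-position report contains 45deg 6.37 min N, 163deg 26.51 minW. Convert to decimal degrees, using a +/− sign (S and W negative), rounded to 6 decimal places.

45.106167, -163.441833

φ: 6.37′ = 0.106167°; total 45.1061667
N → positive
Lon: 26.51′ = 0.441833°; total 163.4418333
W → negative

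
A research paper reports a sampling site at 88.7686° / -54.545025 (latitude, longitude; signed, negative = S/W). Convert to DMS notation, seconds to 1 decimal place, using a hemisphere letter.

88°46′7.0″ N, 54°32′42.1″ W

Lat: 0.768600 × 60 = 46.11600′ → 46′, remainder × 60 = 6.960″
Longitude is negative → W; |value| = 54.545025
λ: 0.545025 × 60 = 32.70150′ → 32′, remainder × 60 = 42.090″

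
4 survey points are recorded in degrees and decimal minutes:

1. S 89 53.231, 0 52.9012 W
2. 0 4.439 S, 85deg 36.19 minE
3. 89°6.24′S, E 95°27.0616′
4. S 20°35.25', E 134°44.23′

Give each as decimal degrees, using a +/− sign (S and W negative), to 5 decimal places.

Point 1:
  Latitude: 89 + 53.231/60 = 89.887183
  hemisphere S, so the sign is −
  Longitude: 0 + 52.9012/60 = 0.881687
  W → negative
Point 2:
  φ: 4.439′ = 0.073983°; total 0.073983
  S ⇒ negate
  λ: 85 + 36.19/60 = 85.603167
  E → positive
Point 3:
  Lat: 6.24′ = 0.104000°; total 89.104000
  hemisphere S, so the sign is −
  Lon: 27.0616′ = 0.451027°; total 95.451027
  E → positive
Point 4:
  Lat: 20 + 35.25/60 = 20.587500
  S ⇒ negate
  λ: 44.23′ = 0.737167°; total 134.737167
  E ⇒ keep positive

1. -89.88718, -0.88169
2. -0.07398, 85.60317
3. -89.10400, 95.45103
4. -20.58750, 134.73717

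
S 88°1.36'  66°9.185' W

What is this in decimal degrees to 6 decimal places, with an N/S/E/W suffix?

φ: 1.36′ = 0.022667°; total 88.0226667
λ: 66 + 9.185/60 = 66.1530833

88.022667° S, 66.153083° W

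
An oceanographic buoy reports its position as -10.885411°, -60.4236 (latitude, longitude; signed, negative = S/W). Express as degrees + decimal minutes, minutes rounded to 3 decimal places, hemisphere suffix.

10° 53.125′ S, 60° 25.416′ W

Latitude is negative → S; |value| = 10.885411
Lat: fractional part 0.885411 → 53.12466 minutes
Longitude is negative → W; |value| = 60.423600
Lon: minutes = (60.423600 − 60) × 60 = 25.41600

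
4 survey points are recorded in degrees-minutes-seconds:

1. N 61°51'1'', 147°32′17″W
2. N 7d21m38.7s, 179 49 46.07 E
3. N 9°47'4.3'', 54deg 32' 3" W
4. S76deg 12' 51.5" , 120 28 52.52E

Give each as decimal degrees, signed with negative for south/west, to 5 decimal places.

1. 61.85028, -147.53806
2. 7.36075, 179.82946
3. 9.78453, -54.53417
4. -76.21431, 120.48126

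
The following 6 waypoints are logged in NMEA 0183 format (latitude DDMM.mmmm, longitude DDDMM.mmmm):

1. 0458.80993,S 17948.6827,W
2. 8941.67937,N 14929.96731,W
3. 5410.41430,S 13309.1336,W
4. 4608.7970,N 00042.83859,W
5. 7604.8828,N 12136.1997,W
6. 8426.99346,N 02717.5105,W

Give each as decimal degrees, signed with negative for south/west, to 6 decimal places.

Point 1:
  Latitude: split at 2 digits → 04° and 58.80993′; 4 + 58.80993/60 = 4.9801655
  S ⇒ negate
  Longitude: split at 3 digits → 179° and 48.6827′; 179 + 48.6827/60 = 179.8113783
  W ⇒ negate
Point 2:
  Lat: split at 2 digits → 89° and 41.67937′; 89 + 41.67937/60 = 89.6946562
  N ⇒ keep positive
  Longitude: split at 3 digits → 149° and 29.96731′; 149 + 29.96731/60 = 149.4994552
  W → negative
Point 3:
  φ: split at 2 digits → 54° and 10.4143′; 54 + 10.4143/60 = 54.1735717
  S → negative
  Lon: split at 3 digits → 133° and 9.1336′; 133 + 9.1336/60 = 133.1522267
  W → negative
Point 4:
  Lat: split at 2 digits → 46° and 8.797′; 46 + 8.797/60 = 46.1466167
  N ⇒ keep positive
  Longitude: split at 3 digits → 000° and 42.83859′; 0 + 42.83859/60 = 0.7139765
  hemisphere W, so the sign is −
Point 5:
  Latitude: degrees = first 2 digits = 76, minutes = 4.8828; 76 + 4.8828/60 = 76.0813800
  N → positive
  λ: split at 3 digits → 121° and 36.1997′; 121 + 36.1997/60 = 121.6033283
  W → negative
Point 6:
  Latitude: split at 2 digits → 84° and 26.99346′; 84 + 26.99346/60 = 84.4498910
  N ⇒ keep positive
  Lon: split at 3 digits → 027° and 17.5105′; 27 + 17.5105/60 = 27.2918417
  W → negative

1. -4.980166, -179.811378
2. 89.694656, -149.499455
3. -54.173572, -133.152227
4. 46.146617, -0.713977
5. 76.081380, -121.603328
6. 84.449891, -27.291842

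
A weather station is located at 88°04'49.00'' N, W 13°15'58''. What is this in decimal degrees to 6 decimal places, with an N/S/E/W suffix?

Lat: 88° + 4/60 + 49/3600 = 88 + 0.066667 + 0.013611 = 88.0802778
λ: 15′ + 58″ = 15.96667′; 13 + 15.96667/60 = 13.2661111

88.080278° N, 13.266111° W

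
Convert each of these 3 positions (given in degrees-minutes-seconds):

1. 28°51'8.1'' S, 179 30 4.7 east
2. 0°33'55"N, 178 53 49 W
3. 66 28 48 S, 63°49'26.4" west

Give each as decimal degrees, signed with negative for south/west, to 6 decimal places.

1. -28.852250, 179.501306
2. 0.565278, -178.896944
3. -66.480000, -63.824000

Point 1:
  Lat: 28° + 51/60 + 8.1/3600 = 28 + 0.850000 + 0.002250 = 28.8522500
  S → negative
  λ: 30′ + 4.7″ = 30.07833′; 179 + 30.07833/60 = 179.5013056
  E ⇒ keep positive
Point 2:
  Lat: 33′ + 55″ = 33.91667′; 0 + 33.91667/60 = 0.5652778
  N ⇒ keep positive
  Longitude: 178° + 53/60 + 49/3600 = 178 + 0.883333 + 0.013611 = 178.8969444
  W → negative
Point 3:
  Latitude: 66 + 28/60 + 48/3600 = 66.4800000
  S ⇒ negate
  Longitude: 63 + 49/60 + 26.4/3600 = 63.8240000
  W ⇒ negate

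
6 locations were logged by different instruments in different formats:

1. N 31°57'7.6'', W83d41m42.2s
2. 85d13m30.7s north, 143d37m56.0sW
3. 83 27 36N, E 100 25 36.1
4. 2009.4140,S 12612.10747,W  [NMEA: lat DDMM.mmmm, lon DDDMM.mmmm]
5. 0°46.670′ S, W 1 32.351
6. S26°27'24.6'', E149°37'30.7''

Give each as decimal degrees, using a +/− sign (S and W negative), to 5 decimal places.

Point 1:
  Latitude: 31° + 57/60 + 7.6/3600 = 31 + 0.950000 + 0.002111 = 31.952111
  N → positive
  Lon: 83 + 41/60 + 42.2/3600 = 83.695056
  hemisphere W, so the sign is −
Point 2:
  Latitude: 85 + 13/60 + 30.7/3600 = 85.225194
  N ⇒ keep positive
  Longitude: 143 + 37/60 + 56/3600 = 143.632222
  hemisphere W, so the sign is −
Point 3:
  Lat: 83° + 27/60 + 36/3600 = 83 + 0.450000 + 0.010000 = 83.460000
  N → positive
  Lon: 25′ + 36.1″ = 25.60167′; 100 + 25.60167/60 = 100.426694
  E → positive
Point 4:
  Lat: split at 2 digits → 20° and 9.414′; 20 + 9.414/60 = 20.156900
  S → negative
  Longitude: degrees = first 3 digits = 126, minutes = 12.10747; 126 + 12.10747/60 = 126.201791
  W ⇒ negate
Point 5:
  Latitude: 46.67′ = 0.777833°; total 0.777833
  S ⇒ negate
  Lon: 1 + 32.351/60 = 1.539183
  W ⇒ negate
Point 6:
  Latitude: 26° + 27/60 + 24.6/3600 = 26 + 0.450000 + 0.006833 = 26.456833
  hemisphere S, so the sign is −
  Longitude: 149° + 37/60 + 30.7/3600 = 149 + 0.616667 + 0.008528 = 149.625194
  E → positive

1. 31.95211, -83.69506
2. 85.22519, -143.63222
3. 83.46000, 100.42669
4. -20.15690, -126.20179
5. -0.77783, -1.53918
6. -26.45683, 149.62519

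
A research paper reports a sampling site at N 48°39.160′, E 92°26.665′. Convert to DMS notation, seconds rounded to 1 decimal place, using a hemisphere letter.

48°39′9.6″ N, 92°26′39.9″ E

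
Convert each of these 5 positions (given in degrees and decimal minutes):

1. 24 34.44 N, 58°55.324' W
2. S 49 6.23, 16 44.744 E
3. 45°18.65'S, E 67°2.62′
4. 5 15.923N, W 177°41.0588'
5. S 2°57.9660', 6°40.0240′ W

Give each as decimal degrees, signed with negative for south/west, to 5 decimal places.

1. 24.57400, -58.92207
2. -49.10383, 16.74573
3. -45.31083, 67.04367
4. 5.26538, -177.68431
5. -2.96610, -6.66707

Point 1:
  Lat: 24 + 34.44/60 = 24.574000
  N ⇒ keep positive
  λ: 58 + 55.324/60 = 58.922067
  W ⇒ negate
Point 2:
  φ: 6.23′ = 0.103833°; total 49.103833
  hemisphere S, so the sign is −
  Lon: 16 + 44.744/60 = 16.745733
  E → positive
Point 3:
  Lat: 18.65′ = 0.310833°; total 45.310833
  S → negative
  Longitude: 2.62′ = 0.043667°; total 67.043667
  E → positive
Point 4:
  Latitude: 15.923′ = 0.265383°; total 5.265383
  N → positive
  λ: 177 + 41.0588/60 = 177.684313
  W → negative
Point 5:
  Lat: 2 + 57.966/60 = 2.966100
  S → negative
  λ: 40.024′ = 0.667067°; total 6.667067
  hemisphere W, so the sign is −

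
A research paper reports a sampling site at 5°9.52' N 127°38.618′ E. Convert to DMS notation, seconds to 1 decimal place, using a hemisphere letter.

5°09′31.2″ N, 127°38′37.1″ E

φ: fractional minutes 0.52000 × 60 = 31.200″
Longitude: 38.61800′ → 38′ and 0.61800 × 60 = 37.080″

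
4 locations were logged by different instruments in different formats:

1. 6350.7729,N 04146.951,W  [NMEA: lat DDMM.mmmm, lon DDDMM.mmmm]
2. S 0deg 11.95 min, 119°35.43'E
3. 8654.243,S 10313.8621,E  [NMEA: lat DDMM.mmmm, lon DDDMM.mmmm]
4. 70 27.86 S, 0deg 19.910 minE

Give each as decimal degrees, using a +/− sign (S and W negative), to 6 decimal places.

Point 1:
  φ: split at 2 digits → 63° and 50.7729′; 63 + 50.7729/60 = 63.8462150
  N → positive
  Longitude: degrees = first 3 digits = 41, minutes = 46.951; 41 + 46.951/60 = 41.7825167
  W → negative
Point 2:
  Latitude: 11.95′ = 0.199167°; total 0.1991667
  hemisphere S, so the sign is −
  Longitude: 35.43′ = 0.590500°; total 119.5905000
  E ⇒ keep positive
Point 3:
  φ: split at 2 digits → 86° and 54.243′; 86 + 54.243/60 = 86.9040500
  S ⇒ negate
  Lon: split at 3 digits → 103° and 13.8621′; 103 + 13.8621/60 = 103.2310350
  E ⇒ keep positive
Point 4:
  Latitude: 27.86′ = 0.464333°; total 70.4643333
  S ⇒ negate
  Lon: 19.91′ = 0.331833°; total 0.3318333
  E → positive

1. 63.846215, -41.782517
2. -0.199167, 119.590500
3. -86.904050, 103.231035
4. -70.464333, 0.331833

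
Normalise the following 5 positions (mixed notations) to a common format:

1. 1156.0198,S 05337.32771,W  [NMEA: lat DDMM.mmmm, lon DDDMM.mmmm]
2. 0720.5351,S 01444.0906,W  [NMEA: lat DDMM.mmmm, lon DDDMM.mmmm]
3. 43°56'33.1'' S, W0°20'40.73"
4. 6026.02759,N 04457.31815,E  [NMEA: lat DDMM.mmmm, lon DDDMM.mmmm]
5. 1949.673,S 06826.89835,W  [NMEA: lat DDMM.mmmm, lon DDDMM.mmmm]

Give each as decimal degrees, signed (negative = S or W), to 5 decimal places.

Point 1:
  φ: degrees = first 2 digits = 11, minutes = 56.0198; 11 + 56.0198/60 = 11.933663
  hemisphere S, so the sign is −
  Lon: split at 3 digits → 053° and 37.32771′; 53 + 37.32771/60 = 53.622129
  W ⇒ negate
Point 2:
  Lat: degrees = first 2 digits = 7, minutes = 20.5351; 7 + 20.5351/60 = 7.342252
  S → negative
  Longitude: degrees = first 3 digits = 14, minutes = 44.0906; 14 + 44.0906/60 = 14.734843
  hemisphere W, so the sign is −
Point 3:
  Latitude: 43 + 56/60 + 33.1/3600 = 43.942528
  S ⇒ negate
  Lon: 0 + 20/60 + 40.73/3600 = 0.344647
  hemisphere W, so the sign is −
Point 4:
  Lat: split at 2 digits → 60° and 26.02759′; 60 + 26.02759/60 = 60.433793
  N → positive
  Longitude: degrees = first 3 digits = 44, minutes = 57.31815; 44 + 57.31815/60 = 44.955303
  E ⇒ keep positive
Point 5:
  Lat: split at 2 digits → 19° and 49.673′; 19 + 49.673/60 = 19.827883
  S ⇒ negate
  Lon: split at 3 digits → 068° and 26.89835′; 68 + 26.89835/60 = 68.448306
  W → negative

1. -11.93366, -53.62213
2. -7.34225, -14.73484
3. -43.94253, -0.34465
4. 60.43379, 44.95530
5. -19.82788, -68.44831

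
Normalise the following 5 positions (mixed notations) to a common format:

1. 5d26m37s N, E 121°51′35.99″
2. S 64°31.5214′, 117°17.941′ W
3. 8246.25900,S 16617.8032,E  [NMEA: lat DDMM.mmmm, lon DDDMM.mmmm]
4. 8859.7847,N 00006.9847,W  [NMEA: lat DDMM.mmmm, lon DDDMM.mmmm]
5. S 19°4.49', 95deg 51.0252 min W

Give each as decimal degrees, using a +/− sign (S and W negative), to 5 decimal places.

1. 5.44361, 121.86000
2. -64.52536, -117.29902
3. -82.77098, 166.29672
4. 88.99641, -0.11641
5. -19.07483, -95.85042

Point 1:
  Latitude: 26′ + 37″ = 26.61667′; 5 + 26.61667/60 = 5.443611
  N → positive
  Lon: 121° + 51/60 + 35.99/3600 = 121 + 0.850000 + 0.009997 = 121.859997
  E ⇒ keep positive
Point 2:
  Lat: 64 + 31.5214/60 = 64.525357
  S → negative
  Longitude: 17.941′ = 0.299017°; total 117.299017
  W ⇒ negate
Point 3:
  φ: degrees = first 2 digits = 82, minutes = 46.259; 82 + 46.259/60 = 82.770983
  S ⇒ negate
  Lon: split at 3 digits → 166° and 17.8032′; 166 + 17.8032/60 = 166.296720
  E → positive
Point 4:
  Lat: degrees = first 2 digits = 88, minutes = 59.7847; 88 + 59.7847/60 = 88.996412
  N → positive
  λ: degrees = first 3 digits = 0, minutes = 6.9847; 0 + 6.9847/60 = 0.116412
  W → negative
Point 5:
  φ: 19 + 4.49/60 = 19.074833
  hemisphere S, so the sign is −
  λ: 95 + 51.0252/60 = 95.850420
  W ⇒ negate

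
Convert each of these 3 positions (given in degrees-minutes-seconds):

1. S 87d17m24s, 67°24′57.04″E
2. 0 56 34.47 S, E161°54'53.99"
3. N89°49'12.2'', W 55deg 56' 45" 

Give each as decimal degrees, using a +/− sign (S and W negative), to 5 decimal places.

Point 1:
  Latitude: 87° + 17/60 + 24/3600 = 87 + 0.283333 + 0.006667 = 87.290000
  hemisphere S, so the sign is −
  λ: 24′ + 57.04″ = 24.95067′; 67 + 24.95067/60 = 67.415844
  E ⇒ keep positive
Point 2:
  φ: 0 + 56/60 + 34.47/3600 = 0.942908
  S ⇒ negate
  Lon: 54′ + 53.99″ = 54.89983′; 161 + 54.89983/60 = 161.914997
  E → positive
Point 3:
  φ: 49′ + 12.2″ = 49.20333′; 89 + 49.20333/60 = 89.820056
  N → positive
  Lon: 55 + 56/60 + 45/3600 = 55.945833
  W → negative

1. -87.29000, 67.41584
2. -0.94291, 161.91500
3. 89.82006, -55.94583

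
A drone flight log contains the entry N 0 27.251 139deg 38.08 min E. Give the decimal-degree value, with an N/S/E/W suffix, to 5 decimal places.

0.45418° N, 139.63467° E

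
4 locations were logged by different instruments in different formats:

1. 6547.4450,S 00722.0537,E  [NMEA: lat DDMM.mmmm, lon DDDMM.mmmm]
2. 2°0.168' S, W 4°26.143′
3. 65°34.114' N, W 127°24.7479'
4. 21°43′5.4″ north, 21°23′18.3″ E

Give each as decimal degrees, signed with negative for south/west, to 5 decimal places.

1. -65.79075, 7.36756
2. -2.00280, -4.43572
3. 65.56857, -127.41247
4. 21.71817, 21.38842

Point 1:
  φ: degrees = first 2 digits = 65, minutes = 47.445; 65 + 47.445/60 = 65.790750
  S → negative
  Lon: degrees = first 3 digits = 7, minutes = 22.0537; 7 + 22.0537/60 = 7.367562
  E ⇒ keep positive
Point 2:
  Lat: 2 + 0.168/60 = 2.002800
  hemisphere S, so the sign is −
  Longitude: 4 + 26.143/60 = 4.435717
  W ⇒ negate
Point 3:
  Lat: 65 + 34.114/60 = 65.568567
  N → positive
  λ: 24.7479′ = 0.412465°; total 127.412465
  hemisphere W, so the sign is −
Point 4:
  Lat: 21 + 43/60 + 5.4/3600 = 21.718167
  N ⇒ keep positive
  λ: 21° + 23/60 + 18.3/3600 = 21 + 0.383333 + 0.005083 = 21.388417
  E ⇒ keep positive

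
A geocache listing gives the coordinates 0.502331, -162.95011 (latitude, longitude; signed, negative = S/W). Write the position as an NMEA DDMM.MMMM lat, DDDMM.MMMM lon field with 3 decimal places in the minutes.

Lat: 0° + 0.502331 × 60 = 0° 30.13986′
Longitude is negative → W; |value| = 162.950110
Longitude: fractional part 0.950110 → 57.00660 minutes

0030.140,N / 16257.007,W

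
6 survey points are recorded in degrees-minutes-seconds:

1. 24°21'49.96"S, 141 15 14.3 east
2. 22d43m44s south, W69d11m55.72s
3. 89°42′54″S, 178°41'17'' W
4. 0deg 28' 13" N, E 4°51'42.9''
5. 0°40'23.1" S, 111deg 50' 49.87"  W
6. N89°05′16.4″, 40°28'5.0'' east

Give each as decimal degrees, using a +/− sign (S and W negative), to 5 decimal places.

Point 1:
  Lat: 21′ + 49.96″ = 21.83267′; 24 + 21.83267/60 = 24.363878
  S ⇒ negate
  Lon: 15′ + 14.3″ = 15.23833′; 141 + 15.23833/60 = 141.253972
  E ⇒ keep positive
Point 2:
  φ: 43′ + 44″ = 43.73333′; 22 + 43.73333/60 = 22.728889
  S ⇒ negate
  Longitude: 11′ + 55.72″ = 11.92867′; 69 + 11.92867/60 = 69.198811
  W → negative
Point 3:
  Lat: 89° + 42/60 + 54/3600 = 89 + 0.700000 + 0.015000 = 89.715000
  S → negative
  Lon: 178 + 41/60 + 17/3600 = 178.688056
  W ⇒ negate
Point 4:
  φ: 0 + 28/60 + 13/3600 = 0.470278
  N → positive
  Lon: 51′ + 42.9″ = 51.71500′; 4 + 51.71500/60 = 4.861917
  E ⇒ keep positive
Point 5:
  Latitude: 0° + 40/60 + 23.1/3600 = 0 + 0.666667 + 0.006417 = 0.673083
  S → negative
  Longitude: 111 + 50/60 + 49.87/3600 = 111.847186
  W → negative
Point 6:
  φ: 89 + 5/60 + 16.4/3600 = 89.087889
  N ⇒ keep positive
  λ: 28′ + 5″ = 28.08333′; 40 + 28.08333/60 = 40.468056
  E ⇒ keep positive

1. -24.36388, 141.25397
2. -22.72889, -69.19881
3. -89.71500, -178.68806
4. 0.47028, 4.86192
5. -0.67308, -111.84719
6. 89.08789, 40.46806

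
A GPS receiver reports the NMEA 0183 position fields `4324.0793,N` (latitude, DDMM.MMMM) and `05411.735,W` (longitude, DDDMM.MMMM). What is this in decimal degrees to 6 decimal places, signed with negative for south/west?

Latitude: degrees = first 2 digits = 43, minutes = 24.0793; 43 + 24.0793/60 = 43.4013217
N → positive
Longitude: degrees = first 3 digits = 54, minutes = 11.735; 54 + 11.735/60 = 54.1955833
W ⇒ negate

43.401322, -54.195583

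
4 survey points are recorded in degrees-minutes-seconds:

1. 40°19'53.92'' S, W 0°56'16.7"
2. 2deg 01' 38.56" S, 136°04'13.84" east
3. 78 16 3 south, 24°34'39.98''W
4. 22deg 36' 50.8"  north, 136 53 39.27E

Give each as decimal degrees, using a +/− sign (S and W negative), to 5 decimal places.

1. -40.33164, -0.93797
2. -2.02738, 136.07051
3. -78.26750, -24.57777
4. 22.61411, 136.89424

Point 1:
  Latitude: 40° + 19/60 + 53.92/3600 = 40 + 0.316667 + 0.014978 = 40.331644
  S → negative
  λ: 0° + 56/60 + 16.7/3600 = 0 + 0.933333 + 0.004639 = 0.937972
  hemisphere W, so the sign is −
Point 2:
  Latitude: 2 + 1/60 + 38.56/3600 = 2.027378
  hemisphere S, so the sign is −
  λ: 136° + 4/60 + 13.84/3600 = 136 + 0.066667 + 0.003844 = 136.070511
  E ⇒ keep positive
Point 3:
  Lat: 78 + 16/60 + 3/3600 = 78.267500
  S ⇒ negate
  Lon: 24 + 34/60 + 39.98/3600 = 24.577772
  W ⇒ negate
Point 4:
  Lat: 22 + 36/60 + 50.8/3600 = 22.614111
  N ⇒ keep positive
  Longitude: 53′ + 39.27″ = 53.65450′; 136 + 53.65450/60 = 136.894242
  E → positive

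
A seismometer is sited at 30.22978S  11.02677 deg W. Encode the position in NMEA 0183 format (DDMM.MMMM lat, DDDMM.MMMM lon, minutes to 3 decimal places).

Latitude: 30° + 0.229780 × 60 = 30° 13.78680′
Lon: 11° + 0.026770 × 60 = 11° 1.60620′

3013.787,S / 01101.606,W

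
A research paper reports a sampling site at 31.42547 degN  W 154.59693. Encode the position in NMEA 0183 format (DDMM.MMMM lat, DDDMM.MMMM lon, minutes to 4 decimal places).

φ: fractional part 0.425470 → 25.528200 minutes
Lon: fractional part 0.596930 → 35.815800 minutes

3125.5282,N / 15435.8158,W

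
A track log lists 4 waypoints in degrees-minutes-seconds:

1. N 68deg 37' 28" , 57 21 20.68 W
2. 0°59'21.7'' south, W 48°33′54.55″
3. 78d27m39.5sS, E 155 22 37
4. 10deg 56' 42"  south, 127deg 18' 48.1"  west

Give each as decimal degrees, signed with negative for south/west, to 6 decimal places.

1. 68.624444, -57.355744
2. -0.989361, -48.565153
3. -78.460972, 155.376944
4. -10.945000, -127.313361

Point 1:
  Latitude: 68° + 37/60 + 28/3600 = 68 + 0.616667 + 0.007778 = 68.6244444
  N ⇒ keep positive
  Longitude: 57° + 21/60 + 20.68/3600 = 57 + 0.350000 + 0.005744 = 57.3557444
  W ⇒ negate
Point 2:
  Latitude: 59′ + 21.7″ = 59.36167′; 0 + 59.36167/60 = 0.9893611
  S → negative
  Longitude: 48° + 33/60 + 54.55/3600 = 48 + 0.550000 + 0.015153 = 48.5651528
  W ⇒ negate
Point 3:
  Latitude: 78 + 27/60 + 39.5/3600 = 78.4609722
  S → negative
  λ: 155 + 22/60 + 37/3600 = 155.3769444
  E → positive
Point 4:
  Latitude: 56′ + 42″ = 56.70000′; 10 + 56.70000/60 = 10.9450000
  hemisphere S, so the sign is −
  λ: 18′ + 48.1″ = 18.80167′; 127 + 18.80167/60 = 127.3133611
  W → negative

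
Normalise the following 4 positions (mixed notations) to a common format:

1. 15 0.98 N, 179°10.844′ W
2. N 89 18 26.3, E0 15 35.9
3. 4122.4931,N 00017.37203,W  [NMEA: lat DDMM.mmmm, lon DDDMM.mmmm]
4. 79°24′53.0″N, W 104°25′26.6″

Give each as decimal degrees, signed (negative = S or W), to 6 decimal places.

1. 15.016333, -179.180733
2. 89.307306, 0.259972
3. 41.374885, -0.289534
4. 79.414722, -104.424056

Point 1:
  Latitude: 15 + 0.98/60 = 15.0163333
  N → positive
  Lon: 179 + 10.844/60 = 179.1807333
  W ⇒ negate
Point 2:
  φ: 18′ + 26.3″ = 18.43833′; 89 + 18.43833/60 = 89.3073056
  N ⇒ keep positive
  λ: 15′ + 35.9″ = 15.59833′; 0 + 15.59833/60 = 0.2599722
  E → positive
Point 3:
  φ: degrees = first 2 digits = 41, minutes = 22.4931; 41 + 22.4931/60 = 41.3748850
  N → positive
  λ: degrees = first 3 digits = 0, minutes = 17.37203; 0 + 17.37203/60 = 0.2895338
  W ⇒ negate
Point 4:
  Latitude: 79 + 24/60 + 53/3600 = 79.4147222
  N → positive
  λ: 104 + 25/60 + 26.6/3600 = 104.4240556
  hemisphere W, so the sign is −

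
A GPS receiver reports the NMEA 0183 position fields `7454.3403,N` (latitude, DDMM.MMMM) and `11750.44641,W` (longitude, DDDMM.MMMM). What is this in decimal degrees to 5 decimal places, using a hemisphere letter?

Lat: degrees = first 2 digits = 74, minutes = 54.3403; 74 + 54.3403/60 = 74.905672
Longitude: degrees = first 3 digits = 117, minutes = 50.44641; 117 + 50.44641/60 = 117.840774

74.90567° N, 117.84077° W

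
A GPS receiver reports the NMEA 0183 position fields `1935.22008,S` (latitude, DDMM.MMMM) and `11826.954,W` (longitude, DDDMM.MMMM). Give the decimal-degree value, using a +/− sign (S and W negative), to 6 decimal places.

-19.587001, -118.449233

Lat: split at 2 digits → 19° and 35.22008′; 19 + 35.22008/60 = 19.5870013
hemisphere S, so the sign is −
λ: split at 3 digits → 118° and 26.954′; 118 + 26.954/60 = 118.4492333
W → negative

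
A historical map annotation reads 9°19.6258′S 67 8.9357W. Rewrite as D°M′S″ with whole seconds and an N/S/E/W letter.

Latitude: 19.62580′ → 19′ and 0.62580 × 60 = 37.55″
Lon: fractional minutes 0.93570 × 60 = 56.14″

9°19′38″ S, 67°08′56″ W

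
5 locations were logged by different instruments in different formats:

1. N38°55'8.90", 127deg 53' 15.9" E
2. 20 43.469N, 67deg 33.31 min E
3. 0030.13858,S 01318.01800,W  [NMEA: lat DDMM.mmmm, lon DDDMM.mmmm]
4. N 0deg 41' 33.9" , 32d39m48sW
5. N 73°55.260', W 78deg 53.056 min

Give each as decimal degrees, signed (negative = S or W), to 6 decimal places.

1. 38.919139, 127.887750
2. 20.724483, 67.555167
3. -0.502310, -13.300300
4. 0.692750, -32.663333
5. 73.921000, -78.884267

Point 1:
  Latitude: 38 + 55/60 + 8.9/3600 = 38.9191389
  N ⇒ keep positive
  Lon: 53′ + 15.9″ = 53.26500′; 127 + 53.26500/60 = 127.8877500
  E → positive
Point 2:
  φ: 43.469′ = 0.724483°; total 20.7244833
  N ⇒ keep positive
  Longitude: 67 + 33.31/60 = 67.5551667
  E → positive
Point 3:
  Latitude: degrees = first 2 digits = 0, minutes = 30.13858; 0 + 30.13858/60 = 0.5023097
  S ⇒ negate
  λ: split at 3 digits → 013° and 18.018′; 13 + 18.018/60 = 13.3003000
  W ⇒ negate
Point 4:
  φ: 41′ + 33.9″ = 41.56500′; 0 + 41.56500/60 = 0.6927500
  N ⇒ keep positive
  Longitude: 32 + 39/60 + 48/3600 = 32.6633333
  W → negative
Point 5:
  φ: 55.26′ = 0.921000°; total 73.9210000
  N ⇒ keep positive
  λ: 78 + 53.056/60 = 78.8842667
  W → negative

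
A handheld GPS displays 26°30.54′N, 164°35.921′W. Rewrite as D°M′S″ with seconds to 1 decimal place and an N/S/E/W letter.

26°30′32.4″ N, 164°35′55.3″ W

φ: fractional minutes 0.54000 × 60 = 32.400″
Longitude: fractional minutes 0.92100 × 60 = 55.260″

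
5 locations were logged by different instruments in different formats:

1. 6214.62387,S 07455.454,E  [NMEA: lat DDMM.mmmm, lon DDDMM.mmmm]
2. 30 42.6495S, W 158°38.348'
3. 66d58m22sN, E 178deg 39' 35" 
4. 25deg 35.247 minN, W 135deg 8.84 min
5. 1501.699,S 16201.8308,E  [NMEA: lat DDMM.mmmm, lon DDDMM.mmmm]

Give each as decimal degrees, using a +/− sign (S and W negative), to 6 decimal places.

1. -62.243731, 74.924233
2. -30.710825, -158.639133
3. 66.972778, 178.659722
4. 25.587450, -135.147333
5. -15.028317, 162.030513

Point 1:
  Lat: degrees = first 2 digits = 62, minutes = 14.62387; 62 + 14.62387/60 = 62.2437312
  S ⇒ negate
  Longitude: degrees = first 3 digits = 74, minutes = 55.454; 74 + 55.454/60 = 74.9242333
  E ⇒ keep positive
Point 2:
  Latitude: 42.6495′ = 0.710825°; total 30.7108250
  S → negative
  λ: 158 + 38.348/60 = 158.6391333
  W ⇒ negate
Point 3:
  φ: 66 + 58/60 + 22/3600 = 66.9727778
  N ⇒ keep positive
  λ: 178° + 39/60 + 35/3600 = 178 + 0.650000 + 0.009722 = 178.6597222
  E → positive
Point 4:
  Lat: 35.247′ = 0.587450°; total 25.5874500
  N → positive
  Longitude: 135 + 8.84/60 = 135.1473333
  hemisphere W, so the sign is −
Point 5:
  Lat: split at 2 digits → 15° and 1.699′; 15 + 1.699/60 = 15.0283167
  S → negative
  Longitude: split at 3 digits → 162° and 1.8308′; 162 + 1.8308/60 = 162.0305133
  E → positive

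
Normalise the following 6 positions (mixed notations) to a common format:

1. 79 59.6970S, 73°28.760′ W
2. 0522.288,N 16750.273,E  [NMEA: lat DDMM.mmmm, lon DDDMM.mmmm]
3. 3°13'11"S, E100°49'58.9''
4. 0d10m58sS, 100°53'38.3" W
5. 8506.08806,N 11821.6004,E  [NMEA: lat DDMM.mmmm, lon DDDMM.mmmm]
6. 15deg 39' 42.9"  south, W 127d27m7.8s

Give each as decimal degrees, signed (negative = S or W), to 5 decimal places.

Point 1:
  Latitude: 79 + 59.697/60 = 79.994950
  hemisphere S, so the sign is −
  λ: 73 + 28.76/60 = 73.479333
  W ⇒ negate
Point 2:
  φ: degrees = first 2 digits = 5, minutes = 22.288; 5 + 22.288/60 = 5.371467
  N ⇒ keep positive
  Lon: degrees = first 3 digits = 167, minutes = 50.273; 167 + 50.273/60 = 167.837883
  E ⇒ keep positive
Point 3:
  Lat: 3° + 13/60 + 11/3600 = 3 + 0.216667 + 0.003056 = 3.219722
  S ⇒ negate
  Longitude: 49′ + 58.9″ = 49.98167′; 100 + 49.98167/60 = 100.833028
  E ⇒ keep positive
Point 4:
  Latitude: 0 + 10/60 + 58/3600 = 0.182778
  hemisphere S, so the sign is −
  λ: 100° + 53/60 + 38.3/3600 = 100 + 0.883333 + 0.010639 = 100.893972
  W → negative
Point 5:
  Lat: degrees = first 2 digits = 85, minutes = 6.08806; 85 + 6.08806/60 = 85.101468
  N ⇒ keep positive
  Longitude: degrees = first 3 digits = 118, minutes = 21.6004; 118 + 21.6004/60 = 118.360007
  E → positive
Point 6:
  Latitude: 39′ + 42.9″ = 39.71500′; 15 + 39.71500/60 = 15.661917
  S ⇒ negate
  λ: 127° + 27/60 + 7.8/3600 = 127 + 0.450000 + 0.002167 = 127.452167
  W ⇒ negate

1. -79.99495, -73.47933
2. 5.37147, 167.83788
3. -3.21972, 100.83303
4. -0.18278, -100.89397
5. 85.10147, 118.36001
6. -15.66192, -127.45217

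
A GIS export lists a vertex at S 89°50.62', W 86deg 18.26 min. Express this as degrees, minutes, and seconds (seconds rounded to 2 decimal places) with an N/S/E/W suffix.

φ: 50.62000′ → 50′ and 0.62000 × 60 = 37.2000″
Longitude: 18.26000′ → 18′ and 0.26000 × 60 = 15.6000″

89°50′37.20″ S, 86°18′15.60″ W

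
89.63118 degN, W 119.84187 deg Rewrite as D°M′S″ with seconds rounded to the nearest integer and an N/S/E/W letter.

Latitude: 0.631180° → 37.87080′; 0.87080 × 60 = 52.25″
λ: 0.841870 × 60 = 50.51220′ → 50′, remainder × 60 = 30.73″

89°37′52″ N, 119°50′31″ W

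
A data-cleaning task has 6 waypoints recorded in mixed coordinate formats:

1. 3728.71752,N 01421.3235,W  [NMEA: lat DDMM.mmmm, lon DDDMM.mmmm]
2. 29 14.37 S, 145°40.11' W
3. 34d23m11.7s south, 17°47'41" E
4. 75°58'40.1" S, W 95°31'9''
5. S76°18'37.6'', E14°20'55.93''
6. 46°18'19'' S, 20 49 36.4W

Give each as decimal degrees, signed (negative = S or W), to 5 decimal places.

1. 37.47863, -14.35539
2. -29.23950, -145.66850
3. -34.38658, 17.79472
4. -75.97781, -95.51917
5. -76.31044, 14.34887
6. -46.30528, -20.82678

Point 1:
  Lat: split at 2 digits → 37° and 28.71752′; 37 + 28.71752/60 = 37.478625
  N → positive
  λ: split at 3 digits → 014° and 21.3235′; 14 + 21.3235/60 = 14.355392
  W → negative
Point 2:
  Lat: 14.37′ = 0.239500°; total 29.239500
  S → negative
  λ: 40.11′ = 0.668500°; total 145.668500
  W ⇒ negate
Point 3:
  Latitude: 23′ + 11.7″ = 23.19500′; 34 + 23.19500/60 = 34.386583
  S → negative
  Longitude: 47′ + 41″ = 47.68333′; 17 + 47.68333/60 = 17.794722
  E → positive
Point 4:
  Latitude: 75 + 58/60 + 40.1/3600 = 75.977806
  S → negative
  Lon: 31′ + 9″ = 31.15000′; 95 + 31.15000/60 = 95.519167
  W → negative
Point 5:
  φ: 76° + 18/60 + 37.6/3600 = 76 + 0.300000 + 0.010444 = 76.310444
  S ⇒ negate
  Lon: 20′ + 55.93″ = 20.93217′; 14 + 20.93217/60 = 14.348869
  E ⇒ keep positive
Point 6:
  Lat: 18′ + 19″ = 18.31667′; 46 + 18.31667/60 = 46.305278
  S ⇒ negate
  Longitude: 20° + 49/60 + 36.4/3600 = 20 + 0.816667 + 0.010111 = 20.826778
  W ⇒ negate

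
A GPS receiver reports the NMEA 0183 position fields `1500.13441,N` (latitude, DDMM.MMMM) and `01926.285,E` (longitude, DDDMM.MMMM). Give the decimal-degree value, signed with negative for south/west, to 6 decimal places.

15.002240, 19.438083

Lat: split at 2 digits → 15° and 0.13441′; 15 + 0.13441/60 = 15.0022402
N ⇒ keep positive
Longitude: split at 3 digits → 019° and 26.285′; 19 + 26.285/60 = 19.4380833
E → positive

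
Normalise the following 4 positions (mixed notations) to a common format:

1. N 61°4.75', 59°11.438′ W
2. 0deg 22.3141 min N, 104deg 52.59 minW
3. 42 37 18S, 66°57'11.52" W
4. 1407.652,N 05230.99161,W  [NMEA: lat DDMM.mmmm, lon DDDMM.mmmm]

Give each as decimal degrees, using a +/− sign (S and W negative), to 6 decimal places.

Point 1:
  Latitude: 61 + 4.75/60 = 61.0791667
  N ⇒ keep positive
  λ: 11.438′ = 0.190633°; total 59.1906333
  W ⇒ negate
Point 2:
  Latitude: 22.3141′ = 0.371902°; total 0.3719017
  N → positive
  Lon: 52.59′ = 0.876500°; total 104.8765000
  W → negative
Point 3:
  φ: 42 + 37/60 + 18/3600 = 42.6216667
  hemisphere S, so the sign is −
  Longitude: 66° + 57/60 + 11.52/3600 = 66 + 0.950000 + 0.003200 = 66.9532000
  W → negative
Point 4:
  Lat: split at 2 digits → 14° and 7.652′; 14 + 7.652/60 = 14.1275333
  N → positive
  Longitude: degrees = first 3 digits = 52, minutes = 30.99161; 52 + 30.99161/60 = 52.5165268
  W ⇒ negate

1. 61.079167, -59.190633
2. 0.371902, -104.876500
3. -42.621667, -66.953200
4. 14.127533, -52.516527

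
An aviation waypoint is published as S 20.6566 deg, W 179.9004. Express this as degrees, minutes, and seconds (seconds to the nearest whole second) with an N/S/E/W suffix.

20°39′24″ S, 179°54′1″ W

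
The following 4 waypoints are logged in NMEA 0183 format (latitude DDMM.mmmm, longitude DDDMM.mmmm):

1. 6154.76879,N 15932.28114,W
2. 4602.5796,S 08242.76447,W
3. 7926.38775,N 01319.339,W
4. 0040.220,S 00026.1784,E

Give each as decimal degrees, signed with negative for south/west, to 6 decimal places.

1. 61.912813, -159.538019
2. -46.042993, -82.712741
3. 79.439796, -13.322317
4. -0.670333, 0.436307

Point 1:
  Lat: degrees = first 2 digits = 61, minutes = 54.76879; 61 + 54.76879/60 = 61.9128132
  N → positive
  Lon: degrees = first 3 digits = 159, minutes = 32.28114; 159 + 32.28114/60 = 159.5380190
  W → negative
Point 2:
  Latitude: degrees = first 2 digits = 46, minutes = 2.5796; 46 + 2.5796/60 = 46.0429933
  S ⇒ negate
  λ: split at 3 digits → 082° and 42.76447′; 82 + 42.76447/60 = 82.7127412
  W → negative
Point 3:
  Latitude: split at 2 digits → 79° and 26.38775′; 79 + 26.38775/60 = 79.4397958
  N ⇒ keep positive
  λ: degrees = first 3 digits = 13, minutes = 19.339; 13 + 19.339/60 = 13.3223167
  W → negative
Point 4:
  Lat: split at 2 digits → 00° and 40.22′; 0 + 40.22/60 = 0.6703333
  S ⇒ negate
  Lon: split at 3 digits → 000° and 26.1784′; 0 + 26.1784/60 = 0.4363067
  E → positive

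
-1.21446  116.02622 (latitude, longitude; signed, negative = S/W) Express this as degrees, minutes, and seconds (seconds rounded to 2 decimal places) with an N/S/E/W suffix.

1°12′52.06″ S, 116°01′34.39″ E

Latitude is negative → S; |value| = 1.214460
Lat: 0.214460° → 12.86760′; 0.86760 × 60 = 52.0560″
Longitude: whole degrees 116; 1.57320′ → 1′ and 34.3920″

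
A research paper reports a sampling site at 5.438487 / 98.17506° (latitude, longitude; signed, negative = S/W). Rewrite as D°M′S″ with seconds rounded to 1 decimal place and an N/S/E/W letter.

5°26′18.6″ N, 98°10′30.2″ E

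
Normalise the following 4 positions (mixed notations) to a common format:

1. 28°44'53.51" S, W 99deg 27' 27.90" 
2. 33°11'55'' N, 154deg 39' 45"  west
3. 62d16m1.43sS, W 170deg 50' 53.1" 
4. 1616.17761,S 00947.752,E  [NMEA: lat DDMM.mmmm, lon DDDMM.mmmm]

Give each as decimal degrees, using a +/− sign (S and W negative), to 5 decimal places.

Point 1:
  Lat: 44′ + 53.51″ = 44.89183′; 28 + 44.89183/60 = 28.748197
  hemisphere S, so the sign is −
  Longitude: 99 + 27/60 + 27.9/3600 = 99.457750
  W ⇒ negate
Point 2:
  Latitude: 33 + 11/60 + 55/3600 = 33.198611
  N → positive
  Lon: 39′ + 45″ = 39.75000′; 154 + 39.75000/60 = 154.662500
  W ⇒ negate
Point 3:
  φ: 62 + 16/60 + 1.43/3600 = 62.267064
  S ⇒ negate
  Longitude: 170 + 50/60 + 53.1/3600 = 170.848083
  W ⇒ negate
Point 4:
  Lat: split at 2 digits → 16° and 16.17761′; 16 + 16.17761/60 = 16.269627
  S ⇒ negate
  Longitude: split at 3 digits → 009° and 47.752′; 9 + 47.752/60 = 9.795867
  E ⇒ keep positive

1. -28.74820, -99.45775
2. 33.19861, -154.66250
3. -62.26706, -170.84808
4. -16.26963, 9.79587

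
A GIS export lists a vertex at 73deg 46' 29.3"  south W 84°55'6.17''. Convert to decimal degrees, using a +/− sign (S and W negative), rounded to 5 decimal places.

Lat: 73 + 46/60 + 29.3/3600 = 73.774806
S → negative
λ: 55′ + 6.17″ = 55.10283′; 84 + 55.10283/60 = 84.918381
W ⇒ negate

-73.77481, -84.91838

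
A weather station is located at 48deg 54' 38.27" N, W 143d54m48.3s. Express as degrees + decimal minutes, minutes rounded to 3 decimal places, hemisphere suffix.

Lat: seconds/60 = 0.63783; minutes = 54 + 0.63783 = 54.63783
Longitude: seconds/60 = 0.80500; minutes = 54 + 0.80500 = 54.80500

48° 54.638′ N, 143° 54.805′ W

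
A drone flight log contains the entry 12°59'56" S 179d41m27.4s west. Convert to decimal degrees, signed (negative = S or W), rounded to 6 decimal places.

Latitude: 12° + 59/60 + 56/3600 = 12 + 0.983333 + 0.015556 = 12.9988889
S → negative
Longitude: 179 + 41/60 + 27.4/3600 = 179.6909444
W → negative

-12.998889, -179.690944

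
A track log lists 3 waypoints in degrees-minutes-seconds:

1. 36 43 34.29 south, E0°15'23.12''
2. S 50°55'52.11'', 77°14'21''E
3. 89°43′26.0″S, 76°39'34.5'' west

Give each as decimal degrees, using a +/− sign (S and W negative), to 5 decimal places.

1. -36.72619, 0.25642
2. -50.93114, 77.23917
3. -89.72389, -76.65958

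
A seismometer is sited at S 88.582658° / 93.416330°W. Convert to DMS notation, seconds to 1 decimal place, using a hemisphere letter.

88°34′57.6″ S, 93°24′58.8″ W

φ: whole degrees 88; 34.95948′ → 34′ and 57.569″
Longitude: whole degrees 93; 24.97980′ → 24′ and 58.788″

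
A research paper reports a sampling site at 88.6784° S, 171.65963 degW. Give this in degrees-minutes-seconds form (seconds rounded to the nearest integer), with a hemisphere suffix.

Lat: whole degrees 88; 40.70400′ → 40′ and 42.24″
Longitude: 0.659630° → 39.57780′; 0.57780 × 60 = 34.67″

88°40′42″ S, 171°39′35″ W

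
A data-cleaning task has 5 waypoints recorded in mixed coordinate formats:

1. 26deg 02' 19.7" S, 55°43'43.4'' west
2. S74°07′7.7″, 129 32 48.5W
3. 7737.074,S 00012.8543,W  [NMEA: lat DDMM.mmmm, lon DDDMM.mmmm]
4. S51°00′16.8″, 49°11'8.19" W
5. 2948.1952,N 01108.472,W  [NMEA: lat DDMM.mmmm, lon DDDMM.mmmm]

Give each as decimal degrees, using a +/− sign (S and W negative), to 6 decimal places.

1. -26.038806, -55.728722
2. -74.118806, -129.546806
3. -77.617900, -0.214238
4. -51.004667, -49.185608
5. 29.803253, -11.141200

Point 1:
  Latitude: 26° + 2/60 + 19.7/3600 = 26 + 0.033333 + 0.005472 = 26.0388056
  S → negative
  λ: 55 + 43/60 + 43.4/3600 = 55.7287222
  W → negative
Point 2:
  φ: 74° + 7/60 + 7.7/3600 = 74 + 0.116667 + 0.002139 = 74.1188056
  S → negative
  Longitude: 129° + 32/60 + 48.5/3600 = 129 + 0.533333 + 0.013472 = 129.5468056
  W ⇒ negate
Point 3:
  φ: split at 2 digits → 77° and 37.074′; 77 + 37.074/60 = 77.6179000
  hemisphere S, so the sign is −
  Longitude: degrees = first 3 digits = 0, minutes = 12.8543; 0 + 12.8543/60 = 0.2142383
  hemisphere W, so the sign is −
Point 4:
  Latitude: 51° + 0/60 + 16.8/3600 = 51 + 0.000000 + 0.004667 = 51.0046667
  S ⇒ negate
  Lon: 11′ + 8.19″ = 11.13650′; 49 + 11.13650/60 = 49.1856083
  W ⇒ negate
Point 5:
  Latitude: degrees = first 2 digits = 29, minutes = 48.1952; 29 + 48.1952/60 = 29.8032533
  N ⇒ keep positive
  λ: degrees = first 3 digits = 11, minutes = 8.472; 11 + 8.472/60 = 11.1412000
  W → negative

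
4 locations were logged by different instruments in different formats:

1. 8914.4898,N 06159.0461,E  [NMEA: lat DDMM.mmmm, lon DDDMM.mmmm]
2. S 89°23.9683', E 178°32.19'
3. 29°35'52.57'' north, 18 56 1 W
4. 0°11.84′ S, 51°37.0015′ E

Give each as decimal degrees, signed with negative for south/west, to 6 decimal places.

1. 89.241497, 61.984102
2. -89.399472, 178.536500
3. 29.597936, -18.933611
4. -0.197333, 51.616692

Point 1:
  Lat: degrees = first 2 digits = 89, minutes = 14.4898; 89 + 14.4898/60 = 89.2414967
  N → positive
  Lon: degrees = first 3 digits = 61, minutes = 59.0461; 61 + 59.0461/60 = 61.9841017
  E → positive
Point 2:
  φ: 23.9683′ = 0.399472°; total 89.3994717
  S ⇒ negate
  Lon: 32.19′ = 0.536500°; total 178.5365000
  E → positive
Point 3:
  Lat: 29 + 35/60 + 52.57/3600 = 29.5979361
  N → positive
  Longitude: 56′ + 1″ = 56.01667′; 18 + 56.01667/60 = 18.9336111
  W ⇒ negate
Point 4:
  Lat: 11.84′ = 0.197333°; total 0.1973333
  S ⇒ negate
  Lon: 37.0015′ = 0.616692°; total 51.6166917
  E → positive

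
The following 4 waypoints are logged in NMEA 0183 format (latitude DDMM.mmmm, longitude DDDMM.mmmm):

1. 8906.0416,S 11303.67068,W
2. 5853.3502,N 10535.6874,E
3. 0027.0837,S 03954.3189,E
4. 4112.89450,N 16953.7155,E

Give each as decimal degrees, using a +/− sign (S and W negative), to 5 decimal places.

1. -89.10069, -113.06118
2. 58.88917, 105.59479
3. -0.45140, 39.90532
4. 41.21491, 169.89526

Point 1:
  Latitude: split at 2 digits → 89° and 6.0416′; 89 + 6.0416/60 = 89.100693
  hemisphere S, so the sign is −
  Longitude: split at 3 digits → 113° and 3.67068′; 113 + 3.67068/60 = 113.061178
  hemisphere W, so the sign is −
Point 2:
  Lat: split at 2 digits → 58° and 53.3502′; 58 + 53.3502/60 = 58.889170
  N → positive
  Longitude: degrees = first 3 digits = 105, minutes = 35.6874; 105 + 35.6874/60 = 105.594790
  E ⇒ keep positive
Point 3:
  Lat: split at 2 digits → 00° and 27.0837′; 0 + 27.0837/60 = 0.451395
  S → negative
  Lon: degrees = first 3 digits = 39, minutes = 54.3189; 39 + 54.3189/60 = 39.905315
  E → positive
Point 4:
  φ: degrees = first 2 digits = 41, minutes = 12.8945; 41 + 12.8945/60 = 41.214908
  N → positive
  Lon: degrees = first 3 digits = 169, minutes = 53.7155; 169 + 53.7155/60 = 169.895258
  E ⇒ keep positive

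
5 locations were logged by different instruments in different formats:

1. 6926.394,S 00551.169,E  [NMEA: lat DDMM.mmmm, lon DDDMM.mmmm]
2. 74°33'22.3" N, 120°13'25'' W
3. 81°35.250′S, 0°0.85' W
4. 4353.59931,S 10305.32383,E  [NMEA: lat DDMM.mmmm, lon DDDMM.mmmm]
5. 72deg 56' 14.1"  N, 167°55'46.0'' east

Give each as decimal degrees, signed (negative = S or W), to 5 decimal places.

1. -69.43990, 5.85282
2. 74.55619, -120.22361
3. -81.58750, -0.01417
4. -43.89332, 103.08873
5. 72.93725, 167.92944

Point 1:
  φ: degrees = first 2 digits = 69, minutes = 26.394; 69 + 26.394/60 = 69.439900
  hemisphere S, so the sign is −
  λ: split at 3 digits → 005° and 51.169′; 5 + 51.169/60 = 5.852817
  E ⇒ keep positive
Point 2:
  Latitude: 74° + 33/60 + 22.3/3600 = 74 + 0.550000 + 0.006194 = 74.556194
  N ⇒ keep positive
  λ: 120° + 13/60 + 25/3600 = 120 + 0.216667 + 0.006944 = 120.223611
  hemisphere W, so the sign is −
Point 3:
  Latitude: 35.25′ = 0.587500°; total 81.587500
  S → negative
  λ: 0.85′ = 0.014167°; total 0.014167
  W → negative
Point 4:
  φ: split at 2 digits → 43° and 53.59931′; 43 + 53.59931/60 = 43.893322
  S → negative
  Lon: split at 3 digits → 103° and 5.32383′; 103 + 5.32383/60 = 103.088731
  E → positive
Point 5:
  Lat: 72 + 56/60 + 14.1/3600 = 72.937250
  N ⇒ keep positive
  λ: 167 + 55/60 + 46/3600 = 167.929444
  E → positive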